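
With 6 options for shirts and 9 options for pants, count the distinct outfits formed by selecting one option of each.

By the multiplication principle: 6 x 9.

Final answer: 54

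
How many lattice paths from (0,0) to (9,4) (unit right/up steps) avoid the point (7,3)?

Total paths to (9,4): C(13,4) = 715.
Paths through (7,3): C(10,3) x C(3,1) = 360.
Avoiding (7,3): 715 - 360.

Final answer: 355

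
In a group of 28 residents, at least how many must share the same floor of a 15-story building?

There are 15 possible values for floor of a 15-story building. With 28 residents and 15 categories, by pigeonhole: ceiling(28/15).

Final answer: 2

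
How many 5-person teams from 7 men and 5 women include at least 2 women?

Sum over valid woman counts:
C(5,2)C(7,3) = 350
C(5,3)C(7,2) = 210
C(5,4)C(7,1) = 35
C(5,5)C(7,0) = 1
Total: 350 + 210 + 35 + 1.

Final answer: 596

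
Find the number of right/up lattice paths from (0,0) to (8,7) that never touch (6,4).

Total paths to (8,7): C(15,7) = 6435.
Paths through (6,4): C(10,4) x C(5,3) = 2100.
Avoiding (6,4): 6435 - 2100.

Final answer: 4335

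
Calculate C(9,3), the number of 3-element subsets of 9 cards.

C(9,3) = 9!/(3! x (9-3)!).

Final answer: C(9,3) = 84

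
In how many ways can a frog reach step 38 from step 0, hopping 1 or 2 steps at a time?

Let f(n) count the ways. The last step is size 1 or 2, so f(n) = f(n-1) + f(n-2) with f(1)=1, f(2)=2.
Iterating the recurrence: f(1)=1, f(2)=2, f(3)=3, f(4)=5, f(5)=8, f(6)=13, f(7)=21, f(8)=34, f(9)=55, f(10)=89, f(11)=144, f(12)=233, f(13)=377, f(14)=610, f(15)=987, f(16)=1597, f(17)=2584, f(18)=4181, f(19)=6765, f(20)=10946, f(21)=17711, f(22)=28657, f(23)=46368, f(24)=75025, f(25)=121393, f(26)=196418, f(27)=317811, f(28)=514229, f(29)=832040, f(30)=1346269, f(31)=2178309, f(32)=3524578, f(33)=5702887, f(34)=9227465, f(35)=14930352, f(36)=24157817, f(37)=39088169, f(38)=63245986.

Final answer: 63245986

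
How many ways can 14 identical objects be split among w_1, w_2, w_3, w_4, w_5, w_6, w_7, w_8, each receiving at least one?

Substitute w'_i = w_i - 1 (so w'_i >= 0). Then sum w'_i = 14 - 8 = 6.
Stars and bars: C(6+8-1, 8-1) = C(13,7).

Final answer: C(13,7) = 1716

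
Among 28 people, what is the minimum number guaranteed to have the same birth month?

There are 12 possible values for birth month. With 28 people and 12 categories, by pigeonhole: ceiling(28/12).

Final answer: 3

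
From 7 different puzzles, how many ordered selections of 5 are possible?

P(7,5) = 7!/(7-5)! = 7!/2!.

Final answer: P(7,5) = 2520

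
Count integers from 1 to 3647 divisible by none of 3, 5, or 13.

|div by 3|=1215, |div by 5|=729, |div by 13|=280.
|div by 3&5|=243, |div by 3&13|=93, |div by 5&13|=56, |div by all|=18.
By inclusion-exclusion, divisible by at least one: 1215+729+280-243-93-56+18 = 1850.
Not divisible by any: 3647 - 1850.

Final answer: 1797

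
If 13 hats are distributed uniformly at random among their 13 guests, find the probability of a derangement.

D(n) = (n-1)(D(n-1) + D(n-2)), D(0)=1, D(1)=0.
Building up: D(2)=1, D(3)=2, D(4)=9, D(5)=44, D(6)=265, D(7)=1854, D(8)=14833, D(9)=133496, D(10)=1334961, D(11)=14684570, D(12)=176214841, D(13)=2290792932.
Total arrangements: 13! = 6227020800.
Probability = D(13)/13! = 63633137/172972800.

Final answer: D(13)/13! = 2290792932/6227020800 = 0.367879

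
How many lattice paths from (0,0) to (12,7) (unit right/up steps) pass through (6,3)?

Paths (0,0)->(6,3): C(9,3) = 84.
Paths (6,3)->(12,7): C(10,4) = 210.
By multiplication principle: 84 x 210.

Final answer: 17640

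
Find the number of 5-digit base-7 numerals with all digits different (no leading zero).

First digit: 6 (nonzero). Second: 6 (not first). Third: 5, etc.
Total: 6 x 6 x 5 x 4 x 3.

Final answer: 2160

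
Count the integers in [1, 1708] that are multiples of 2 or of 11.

Multiples of 2: 854. Multiples of 11: 155. Of both (lcm=22): 77.
By inclusion-exclusion: 854 + 155 - 77.

Final answer: 932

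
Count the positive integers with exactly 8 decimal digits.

These are the integers in [10^7, 10^8), so the count is 10^8 - 10^7 = 9 x 10^7.

Final answer: 90000000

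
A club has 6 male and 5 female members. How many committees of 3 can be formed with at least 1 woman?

Sum over valid woman counts:
C(5,1)C(6,2) = 75
C(5,2)C(6,1) = 60
C(5,3)C(6,0) = 10
Total: 75 + 60 + 10.

Final answer: 145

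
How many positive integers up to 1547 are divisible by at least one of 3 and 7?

Multiples of 3: 515. Multiples of 7: 221. Of both (lcm=21): 73.
By inclusion-exclusion: 515 + 221 - 73.

Final answer: 663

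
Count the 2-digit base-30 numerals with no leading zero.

These are the integers in [30^1, 30^2), so the count is 30^2 - 30^1 = 29 x 30^1.

Final answer: 870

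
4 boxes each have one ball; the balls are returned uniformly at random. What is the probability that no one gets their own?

Use the recurrence D(n) = (n-1)(D(n-1) + D(n-2)) with D(0)=1, D(1)=0.
Building up: D(2)=1, D(3)=2, D(4)=9.
Total arrangements: 4! = 24.
Probability = D(4)/4! = 3/8.

Final answer: D(4)/4! = 9/24 = 0.375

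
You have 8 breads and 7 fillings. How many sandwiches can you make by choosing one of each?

By the multiplication principle: 8 x 7.

Final answer: 56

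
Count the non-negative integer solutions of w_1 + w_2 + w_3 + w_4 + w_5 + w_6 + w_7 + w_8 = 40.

Stars and bars with 40 stars and 7 bars:
C(40+8-1, 8-1) = C(47,7).

Final answer: C(47,7) = 62891499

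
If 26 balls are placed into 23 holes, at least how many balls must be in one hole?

By the pigeonhole principle: ceiling(26/23).

Final answer: 2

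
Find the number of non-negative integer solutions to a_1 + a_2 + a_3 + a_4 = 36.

Stars and bars with 36 stars and 3 bars:
C(36+4-1, 4-1) = C(39,3).

Final answer: C(39,3) = 9139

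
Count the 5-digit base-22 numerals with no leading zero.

Leading digit: 21 options (nonzero). Other 4 digit(s): 22 options each.
Total: 21 x 22^4.

Final answer: 4919376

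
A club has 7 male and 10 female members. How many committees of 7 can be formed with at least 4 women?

Sum over valid woman counts:
C(10,4)C(7,3) = 7350
C(10,5)C(7,2) = 5292
C(10,6)C(7,1) = 1470
C(10,7)C(7,0) = 120
Total: 7350 + 5292 + 1470 + 120.

Final answer: 14232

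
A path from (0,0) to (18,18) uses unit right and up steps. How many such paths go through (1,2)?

Paths (0,0)->(1,2): C(3,2) = 3.
Paths (1,2)->(18,18): C(33,16) = 1166803110.
By multiplication principle: 3 x 1166803110.

Final answer: 3500409330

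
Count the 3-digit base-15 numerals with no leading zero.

These are the integers in [15^2, 15^3), so the count is 15^3 - 15^2 = 14 x 15^2.

Final answer: 3150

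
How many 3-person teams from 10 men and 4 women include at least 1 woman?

Sum over valid woman counts:
C(4,1)C(10,2) = 180
C(4,2)C(10,1) = 60
C(4,3)C(10,0) = 4
Total: 180 + 60 + 4.

Final answer: 244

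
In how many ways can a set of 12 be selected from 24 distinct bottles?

C(24,12) = 24!/(12! x 12!).

Final answer: \binom{24}{12} = 2704156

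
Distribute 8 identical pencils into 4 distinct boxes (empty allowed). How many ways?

Stars and bars: C(n+k-1, k-1) = C(11,3).

Final answer: C(11,3) = 165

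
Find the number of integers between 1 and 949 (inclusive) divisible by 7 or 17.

Multiples of 7: 135. Multiples of 17: 55. Of both (lcm=119): 7.
By inclusion-exclusion: 135 + 55 - 7.

Final answer: 183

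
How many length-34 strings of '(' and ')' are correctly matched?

This is a standard Catalan-number count: the answer is C_n. Here n = 17 (pairs).
C_n = C(2n,n)/(n+1), so C_{17} = C(34,17)/18 = 2333606220/18.

Final answer: C_{17} = 129644790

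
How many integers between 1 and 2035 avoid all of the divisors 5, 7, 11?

|div by 5|=407, |div by 7|=290, |div by 11|=185.
|div by 5&7|=58, |div by 5&11|=37, |div by 7&11|=26, |div by all|=5.
By inclusion-exclusion, divisible by at least one: 407+290+185-58-37-26+5 = 766.
Not divisible by any: 2035 - 766.

Final answer: 1269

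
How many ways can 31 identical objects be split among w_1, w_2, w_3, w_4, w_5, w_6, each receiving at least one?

Substitute w'_i = w_i - 1 (so w'_i >= 0). Then sum w'_i = 31 - 6 = 25.
Stars and bars: C(25+6-1, 6-1) = C(30,5).

Final answer: C(30,5) = 142506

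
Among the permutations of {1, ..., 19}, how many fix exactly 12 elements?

Choose which 12 elements are fixed: C(19,12) = 50388.
Derange the remaining 7 using D(j) = (j-1)(D(j-1) + D(j-2)), D(0)=1, D(1)=0: D(2)=1, D(3)=2, D(4)=9, D(5)=44, D(6)=265, D(7)=1854.
Total: 50388 x 1854.

Final answer: C(19,12) D(7) = 93419352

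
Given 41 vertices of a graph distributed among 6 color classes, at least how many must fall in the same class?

By pigeonhole with 41 objects and 6 categories: ceiling(41/6).

Final answer: 7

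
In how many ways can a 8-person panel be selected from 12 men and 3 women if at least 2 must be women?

Sum over valid woman counts:
C(3,2)C(12,6) = 2772
C(3,3)C(12,5) = 792
Total: 2772 + 792.

Final answer: 3564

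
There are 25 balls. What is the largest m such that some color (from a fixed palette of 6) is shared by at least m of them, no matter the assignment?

There are 6 possible values for color (from a fixed palette of 6). With 25 balls and 6 categories, by pigeonhole: ceiling(25/6).

Final answer: 5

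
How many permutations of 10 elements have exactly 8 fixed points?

Choose which 8 elements are fixed: C(10,8) = 45.
Derange the remaining 2 using D(j) = (j-1)(D(j-1) + D(j-2)), D(0)=1, D(1)=0: D(2)=1.
Total: 45 x 1.

Final answer: C(10,8) D(2) = 45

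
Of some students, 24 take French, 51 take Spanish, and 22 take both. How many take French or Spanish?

|A union B| = |A| + |B| - |A intersect B| = 24 + 51 - 22.

Final answer: 53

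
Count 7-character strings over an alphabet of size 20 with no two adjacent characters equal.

First character: 20 choices. Each subsequent: 19 choices (must differ from the previous one).
Total: 20 x 19^6.

Final answer: 20 x 19^{6} = 940917620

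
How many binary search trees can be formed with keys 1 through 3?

This is counted by the nth Catalan number C_n. Here n = 3.
C_n = (2n)!/(n!(n+1)!), so C_{3} = 6!/(3! x 4!) = C(6,3)/4 = 20/4.

Final answer: C_{3} = 5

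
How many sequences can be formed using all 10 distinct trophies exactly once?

The number of ways to arrange 10 distinct objects is 10!.

Final answer: 10! = 3628800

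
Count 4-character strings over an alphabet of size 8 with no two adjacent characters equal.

Let g(n) count such strings. g(1) = 8, and each valid string of length n-1 extends in 7 ways (any symbol but the last), so g(n) = 7 g(n-1).
Total: g(4) = 8 x 7^3.

Final answer: 8 x 7^{3} = 2744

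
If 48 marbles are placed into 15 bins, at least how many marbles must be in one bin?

By the pigeonhole principle: ceiling(48/15).

Final answer: 4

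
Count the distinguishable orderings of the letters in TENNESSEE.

Letters (E:4, N:2, S:2, T:1). Total letters: 9.
Permutations = 9!/(4! x 2! x 2!).

Final answer: 3780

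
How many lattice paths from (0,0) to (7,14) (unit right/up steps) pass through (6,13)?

Paths (0,0)->(6,13): C(19,13) = 27132.
Paths (6,13)->(7,14): C(2,1) = 2.
By multiplication principle: 27132 x 2.

Final answer: 54264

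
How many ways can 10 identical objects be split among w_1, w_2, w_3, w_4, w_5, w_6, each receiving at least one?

Substitute w'_i = w_i - 1 (so w'_i >= 0). Then sum w'_i = 10 - 6 = 4.
Stars and bars: C(4+6-1, 6-1) = C(9,5).

Final answer: C(9,5) = 126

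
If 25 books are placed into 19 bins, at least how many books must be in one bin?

By the pigeonhole principle: ceiling(25/19).

Final answer: 2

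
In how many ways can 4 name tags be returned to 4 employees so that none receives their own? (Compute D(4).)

Use the recurrence D(n) = (n-1)(D(n-1) + D(n-2)) with D(0)=1, D(1)=0.
D(2) = 1 x (0 + 1) = 1
D(3) = 2 x (1 + 0) = 2
D(4) = 3 x (D(3) + D(2)) = 3 x (2 + 1)

Final answer: D(4) = 9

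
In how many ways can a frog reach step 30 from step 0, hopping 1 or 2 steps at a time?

Condition on the final move: it is a 1-step (f(n-1) ways to get there) or a 2-step (f(n-2) ways), so f(n) = f(n-1) + f(n-2), with f(1)=1, f(2)=2.
Iterating the recurrence: f(1)=1, f(2)=2, f(3)=3, f(4)=5, f(5)=8, f(6)=13, f(7)=21, f(8)=34, f(9)=55, f(10)=89, f(11)=144, f(12)=233, f(13)=377, f(14)=610, f(15)=987, f(16)=1597, f(17)=2584, f(18)=4181, f(19)=6765, f(20)=10946, f(21)=17711, f(22)=28657, f(23)=46368, f(24)=75025, f(25)=121393, f(26)=196418, f(27)=317811, f(28)=514229, f(29)=832040, f(30)=1346269.

Final answer: 1346269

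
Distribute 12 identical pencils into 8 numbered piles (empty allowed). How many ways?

Stars and bars: C(n+k-1, k-1) = C(19,7).

Final answer: C(19,7) = 50388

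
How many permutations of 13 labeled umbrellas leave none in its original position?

Use the recurrence D(n) = (n-1)(D(n-1) + D(n-2)) with D(0)=1, D(1)=0.
D(2) = 1 x (0 + 1) = 1
D(3) = 2 x (1 + 0) = 2
D(4) = 3 x (2 + 1) = 9
D(5) = 4 x (9 + 2) = 44
D(6) = 5 x (44 + 9) = 265
D(7) = 6 x (265 + 44) = 1854
D(8) = 7 x (1854 + 265) = 14833
D(9) = 8 x (14833 + 1854) = 133496
D(10) = 9 x (133496 + 14833) = 1334961
D(11) = 10 x (1334961 + 133496) = 14684570
D(12) = 11 x (14684570 + 1334961) = 176214841
D(13) = 12 x (D(12) + D(11)) = 12 x (176214841 + 14684570)

Final answer: D(13) = 2290792932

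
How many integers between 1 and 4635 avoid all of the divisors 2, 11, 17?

|div by 2|=2317, |div by 11|=421, |div by 17|=272.
|div by 2&11|=210, |div by 2&17|=136, |div by 11&17|=24, |div by all|=12.
By inclusion-exclusion, divisible by at least one: 2317+421+272-210-136-24+12 = 2652.
Not divisible by any: 4635 - 2652.

Final answer: 1983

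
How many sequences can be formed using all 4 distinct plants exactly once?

The number of ways to arrange 4 distinct objects is 4!.

Final answer: 4! = 24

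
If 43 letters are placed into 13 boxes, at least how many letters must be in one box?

By the pigeonhole principle: ceiling(43/13).

Final answer: 4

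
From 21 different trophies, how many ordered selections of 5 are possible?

P(21,5) = 21!/(21-5)! = 21!/16!.

Final answer: P(21,5) = 2441880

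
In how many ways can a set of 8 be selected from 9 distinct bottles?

C(9,8) = 9!/(8! x 1!).

Final answer: \binom{9}{8} = 9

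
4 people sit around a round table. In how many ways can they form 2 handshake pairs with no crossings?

The structures are counted by the Catalan number C_n. Here n = 4/2 = 2.
C_n = C(2n,n)/(n+1), so C_{2} = C(4,2)/3 = 6/3.

Final answer: C_{2} = 2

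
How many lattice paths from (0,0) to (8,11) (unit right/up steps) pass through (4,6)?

Paths (0,0)->(4,6): C(10,6) = 210.
Paths (4,6)->(8,11): C(9,5) = 126.
By multiplication principle: 210 x 126.

Final answer: 26460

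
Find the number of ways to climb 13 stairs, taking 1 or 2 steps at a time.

Let f(n) count the ways. The last step is size 1 or 2, so f(n) = f(n-1) + f(n-2) with f(1)=1, f(2)=2.
Building up term by term: f(1)=1, f(2)=2, f(3)=3, f(4)=5, f(5)=8, f(6)=13, f(7)=21, f(8)=34, f(9)=55, f(10)=89, f(11)=144, f(12)=233, f(13)=377.

Final answer: 377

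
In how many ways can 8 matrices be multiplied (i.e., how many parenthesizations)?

This is counted by the nth Catalan number C_n. Here n = 8 - 1 = 7.
C_n = (2n)!/(n!(n+1)!), so C_{7} = 14!/(7! x 8!) = C(14,7)/8 = 3432/8.

Final answer: C_{7} = 429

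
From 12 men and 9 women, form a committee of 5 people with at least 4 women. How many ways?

Sum over valid woman counts:
C(9,4)C(12,1) = 1512
C(9,5)C(12,0) = 126
Total: 1512 + 126.

Final answer: 1638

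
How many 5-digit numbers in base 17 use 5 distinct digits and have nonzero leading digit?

First digit: 16 (nonzero). Second: 16 (not first). Third: 15, etc.
Total: 16 x 16 x 15 x 14 x 13.

Final answer: 698880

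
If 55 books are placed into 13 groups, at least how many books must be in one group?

By the pigeonhole principle: ceiling(55/13).

Final answer: 5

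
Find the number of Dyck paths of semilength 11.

Total monotonic paths to (11,11): C(22,11) = 705432.
By the reflection principle, paths that go above the diagonal number C(22,12) = 646646.
Valid Dyck paths: 705432 - 646646.
(Check: C(22,11) - C(22,12) = C(22,11)/12, the Catalan number C_{11}.)

Final answer: C_{11} = 58786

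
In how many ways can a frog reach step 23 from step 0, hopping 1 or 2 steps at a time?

Condition on the final move: it is a 1-step (f(n-1) ways to get there) or a 2-step (f(n-2) ways), so f(n) = f(n-1) + f(n-2), with f(1)=1, f(2)=2.
Iterating the recurrence: f(1)=1, f(2)=2, f(3)=3, f(4)=5, f(5)=8, f(6)=13, f(7)=21, f(8)=34, f(9)=55, f(10)=89, f(11)=144, f(12)=233, f(13)=377, f(14)=610, f(15)=987, f(16)=1597, f(17)=2584, f(18)=4181, f(19)=6765, f(20)=10946, f(21)=17711, f(22)=28657, f(23)=46368.

Final answer: 46368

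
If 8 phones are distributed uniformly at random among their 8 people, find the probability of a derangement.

Derangements satisfy D(n) = (n-1)(D(n-1) + D(n-2)), starting from D(0)=1, D(1)=0.
Building up: D(2)=1, D(3)=2, D(4)=9, D(5)=44, D(6)=265, D(7)=1854, D(8)=14833.
Total arrangements: 8! = 40320.
Probability = D(8)/8! = 2119/5760.

Final answer: D(8)/8! = 14833/40320 = 0.367882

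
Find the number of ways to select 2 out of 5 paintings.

C(5,2) = 5!/(2! x (5-2)!).

Final answer: C(5,2) = 10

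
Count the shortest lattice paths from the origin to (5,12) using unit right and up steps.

Each path has 5 right steps and 12 up steps in some order (17 steps total).
Choose which 12 of the 17 steps are up: C(17,12).

Final answer: C(17,12) = 6188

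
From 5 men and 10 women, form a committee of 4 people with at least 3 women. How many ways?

Sum over valid woman counts:
C(10,3)C(5,1) = 600
C(10,4)C(5,0) = 210
Total: 600 + 210.

Final answer: 810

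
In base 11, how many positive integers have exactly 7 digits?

Leading digit: 10 options (nonzero). Other 6 digit(s): 11 options each.
Total: 10 x 11^6.

Final answer: 17715610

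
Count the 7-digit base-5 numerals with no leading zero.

These are the integers in [5^6, 5^7), so the count is 5^7 - 5^6 = 4 x 5^6.

Final answer: 62500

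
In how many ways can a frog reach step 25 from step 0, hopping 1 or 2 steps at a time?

Condition on the final move: it is a 1-step (f(n-1) ways to get there) or a 2-step (f(n-2) ways), so f(n) = f(n-1) + f(n-2), with f(1)=1, f(2)=2.
Computing successive values: f(1)=1, f(2)=2, f(3)=3, f(4)=5, f(5)=8, f(6)=13, f(7)=21, f(8)=34, f(9)=55, f(10)=89, f(11)=144, f(12)=233, f(13)=377, f(14)=610, f(15)=987, f(16)=1597, f(17)=2584, f(18)=4181, f(19)=6765, f(20)=10946, f(21)=17711, f(22)=28657, f(23)=46368, f(24)=75025, f(25)=121393.

Final answer: 121393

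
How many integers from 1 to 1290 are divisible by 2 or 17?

Multiples of 2: 645. Multiples of 17: 75. Of both (lcm=34): 37.
By inclusion-exclusion: 645 + 75 - 37.

Final answer: 683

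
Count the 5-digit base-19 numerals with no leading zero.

In base 19, the leading digit has 18 choices (1..18); each of the remaining 4 digits has 19 choices.
Total: 18 x 19^4.

Final answer: 2345778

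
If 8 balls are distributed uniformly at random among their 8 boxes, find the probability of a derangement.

Derangements satisfy D(n) = (n-1)(D(n-1) + D(n-2)), starting from D(0)=1, D(1)=0.
Building up: D(2)=1, D(3)=2, D(4)=9, D(5)=44, D(6)=265, D(7)=1854, D(8)=14833.
Total arrangements: 8! = 40320.
Probability = D(8)/8! = 2119/5760.

Final answer: D(8)/8! = 14833/40320 = 0.367882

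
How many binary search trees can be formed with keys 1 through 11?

This is counted by the nth Catalan number C_n. Here n = 11.
C_n = (2n)!/(n!(n+1)!), so C_{11} = 22!/(11! x 12!) = C(22,11)/12 = 705432/12.

Final answer: C_{11} = 58786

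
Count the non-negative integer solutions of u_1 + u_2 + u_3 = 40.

Stars and bars with 40 stars and 2 bars:
C(40+3-1, 3-1) = C(42,2).

Final answer: C(42,2) = 861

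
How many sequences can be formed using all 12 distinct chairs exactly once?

The number of ways to arrange 12 distinct objects is 12!.

Final answer: 12! = 479001600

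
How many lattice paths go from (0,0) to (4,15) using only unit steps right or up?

Each path has 4 right steps and 15 up steps in some order (19 steps total).
Choose which 15 of the 19 steps are up: C(19,15).

Final answer: C(19,15) = 3876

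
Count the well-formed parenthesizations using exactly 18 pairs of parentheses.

This is a standard Catalan-number count: the answer is C_n. Here n = 18 (pairs).
C_n = (2n)!/(n!(n+1)!), so C_{18} = 36!/(18! x 19!) = C(36,18)/19 = 9075135300/19.

Final answer: C_{18} = 477638700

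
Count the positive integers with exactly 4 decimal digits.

The leading digit cannot be 0 (9 options); the other 3 digits can be anything (10 options each).
Total: 9 x 10^3.

Final answer: 9000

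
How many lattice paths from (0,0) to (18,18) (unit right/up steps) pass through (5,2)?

Paths (0,0)->(5,2): C(7,2) = 21.
Paths (5,2)->(18,18): C(29,16) = 67863915.
By multiplication principle: 21 x 67863915.

Final answer: 1425142215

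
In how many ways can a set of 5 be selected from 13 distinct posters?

C(13,5) = 13!/(5! x (13-5)!).

Final answer: C(13,5) = 1287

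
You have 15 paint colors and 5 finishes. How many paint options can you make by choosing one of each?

By the multiplication principle: 15 x 5.

Final answer: 75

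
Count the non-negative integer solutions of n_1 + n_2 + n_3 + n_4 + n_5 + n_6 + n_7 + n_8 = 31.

Stars and bars with 31 stars and 7 bars:
C(31+8-1, 8-1) = C(38,7).

Final answer: C(38,7) = 12620256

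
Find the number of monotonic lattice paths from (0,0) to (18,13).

Each path has 18 right steps and 13 up steps in some order (31 steps total).
Choose which 13 of the 31 steps are up: C(31,13).

Final answer: C(31,13) = 206253075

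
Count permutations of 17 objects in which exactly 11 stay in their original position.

Choose which 11 elements are fixed: C(17,11) = 12376.
Derange the remaining 6 using D(j) = (j-1)(D(j-1) + D(j-2)), D(0)=1, D(1)=0: D(2)=1, D(3)=2, D(4)=9, D(5)=44, D(6)=265.
Total: 12376 x 265.

Final answer: C(17,11) D(6) = 3279640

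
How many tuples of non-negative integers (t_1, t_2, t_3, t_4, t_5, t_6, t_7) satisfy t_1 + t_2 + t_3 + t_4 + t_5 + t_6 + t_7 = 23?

Stars and bars with 23 stars and 6 bars:
C(23+7-1, 7-1) = C(29,6).

Final answer: C(29,6) = 475020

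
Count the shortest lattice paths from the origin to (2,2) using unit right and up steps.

Each path has 2 right steps and 2 up steps in some order (4 steps total).
Choose which 2 of the 4 steps are up: C(4,2).

Final answer: C(4,2) = 6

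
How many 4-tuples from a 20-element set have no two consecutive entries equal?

Let g(n) count such strings. g(1) = 20, and each valid string of length n-1 extends in 19 ways (any symbol but the last), so g(n) = 19 g(n-1).
Total: g(4) = 20 x 19^3.

Final answer: 20 x 19^{3} = 137180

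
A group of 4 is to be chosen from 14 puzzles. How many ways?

C(14,4) = 14!/(4! x (14-4)!).

Final answer: C(14,4) = 1001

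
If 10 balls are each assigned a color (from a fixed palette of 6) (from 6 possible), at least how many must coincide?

There are 6 possible values for color (from a fixed palette of 6). With 10 balls and 6 categories, by pigeonhole: ceiling(10/6).

Final answer: 2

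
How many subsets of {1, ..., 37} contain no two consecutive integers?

Let a(n) count such subsets of {1, ..., n}. Either n is excluded (a(n-1) ways) or n is included, forcing n-1 out (a(n-2) ways), so a(n) = a(n-1) + a(n-2) with a(1)=2, a(2)=3.
Iterating the recurrence: a(1)=2, a(2)=3, a(3)=5, a(4)=8, a(5)=13, a(6)=21, a(7)=34, a(8)=55, a(9)=89, a(10)=144, a(11)=233, a(12)=377, a(13)=610, a(14)=987, a(15)=1597, a(16)=2584, a(17)=4181, a(18)=6765, a(19)=10946, a(20)=17711, a(21)=28657, a(22)=46368, a(23)=75025, a(24)=121393, a(25)=196418, a(26)=317811, a(27)=514229, a(28)=832040, a(29)=1346269, a(30)=2178309, a(31)=3524578, a(32)=5702887, a(33)=9227465, a(34)=14930352, a(35)=24157817, a(36)=39088169, a(37)=63245986.

Final answer: 63245986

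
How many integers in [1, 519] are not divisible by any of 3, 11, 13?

|div by 3|=173, |div by 11|=47, |div by 13|=39.
|div by 3&11|=15, |div by 3&13|=13, |div by 11&13|=3, |div by all|=1.
By inclusion-exclusion, divisible by at least one: 173+47+39-15-13-3+1 = 229.
Not divisible by any: 519 - 229.

Final answer: 290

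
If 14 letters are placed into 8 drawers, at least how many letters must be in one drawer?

By the pigeonhole principle: ceiling(14/8).

Final answer: 2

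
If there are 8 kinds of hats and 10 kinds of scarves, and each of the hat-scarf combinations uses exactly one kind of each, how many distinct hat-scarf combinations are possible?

By the multiplication principle: 8 x 10.

Final answer: 80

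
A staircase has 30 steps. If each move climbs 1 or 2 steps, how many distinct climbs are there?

Condition on the final move: it is a 1-step (f(n-1) ways to get there) or a 2-step (f(n-2) ways), so f(n) = f(n-1) + f(n-2), with f(1)=1, f(2)=2.
Computing successive values: f(1)=1, f(2)=2, f(3)=3, f(4)=5, f(5)=8, f(6)=13, f(7)=21, f(8)=34, f(9)=55, f(10)=89, f(11)=144, f(12)=233, f(13)=377, f(14)=610, f(15)=987, f(16)=1597, f(17)=2584, f(18)=4181, f(19)=6765, f(20)=10946, f(21)=17711, f(22)=28657, f(23)=46368, f(24)=75025, f(25)=121393, f(26)=196418, f(27)=317811, f(28)=514229, f(29)=832040, f(30)=1346269.

Final answer: 1346269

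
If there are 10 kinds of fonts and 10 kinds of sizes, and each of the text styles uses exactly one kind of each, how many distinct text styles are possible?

By the multiplication principle: 10 x 10.

Final answer: 100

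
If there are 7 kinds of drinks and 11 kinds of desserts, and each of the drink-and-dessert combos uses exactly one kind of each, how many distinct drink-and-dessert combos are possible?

By the multiplication principle: 7 x 11.

Final answer: 77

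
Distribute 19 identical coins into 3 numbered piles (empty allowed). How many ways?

Stars and bars: C(n+k-1, k-1) = C(21,2).

Final answer: C(21,2) = 210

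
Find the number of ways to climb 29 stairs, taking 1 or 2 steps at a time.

Let f(n) be the number of climbs. Removing the last move (1 or 2 steps) gives f(n) = f(n-1) + f(n-2); base cases f(1)=1, f(2)=2.
Computing successive values: f(1)=1, f(2)=2, f(3)=3, f(4)=5, f(5)=8, f(6)=13, f(7)=21, f(8)=34, f(9)=55, f(10)=89, f(11)=144, f(12)=233, f(13)=377, f(14)=610, f(15)=987, f(16)=1597, f(17)=2584, f(18)=4181, f(19)=6765, f(20)=10946, f(21)=17711, f(22)=28657, f(23)=46368, f(24)=75025, f(25)=121393, f(26)=196418, f(27)=317811, f(28)=514229, f(29)=832040.

Final answer: 832040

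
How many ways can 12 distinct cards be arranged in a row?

The number of ways to arrange 12 distinct objects is 12!.

Final answer: 12! = 479001600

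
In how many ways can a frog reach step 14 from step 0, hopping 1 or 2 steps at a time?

Let f(n) count the ways. The last step is size 1 or 2, so f(n) = f(n-1) + f(n-2) with f(1)=1, f(2)=2.
Iterating the recurrence: f(1)=1, f(2)=2, f(3)=3, f(4)=5, f(5)=8, f(6)=13, f(7)=21, f(8)=34, f(9)=55, f(10)=89, f(11)=144, f(12)=233, f(13)=377, f(14)=610.

Final answer: 610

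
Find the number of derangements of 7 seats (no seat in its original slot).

Derangements satisfy D(n) = (n-1)(D(n-1) + D(n-2)), starting from D(0)=1, D(1)=0.
D(2) = 1 x (0 + 1) = 1
D(3) = 2 x (1 + 0) = 2
D(4) = 3 x (2 + 1) = 9
D(5) = 4 x (9 + 2) = 44
D(6) = 5 x (44 + 9) = 265
D(7) = 6 x (D(6) + D(5)) = 6 x (265 + 44)

Final answer: D(7) = 1854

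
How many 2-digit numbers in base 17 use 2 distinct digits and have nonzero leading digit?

First digit: 16 (nonzero). Second: 16 (not first). Third: 15, etc.
Total: 16 x 16.

Final answer: 256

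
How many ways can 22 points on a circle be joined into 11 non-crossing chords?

This is counted by the nth Catalan number C_n. Here n = 22/2 = 11.
Using C_0 = 1 and C_(k+1) = C_k x 2(2k+1)/(k+2), build up term by term: C_1=1, C_2=2, C_3=5, C_4=14, C_5=42, C_6=132, C_7=429, C_8=1430, C_9=4862, C_10=16796, C_11=58786.

Final answer: C_{11} = 58786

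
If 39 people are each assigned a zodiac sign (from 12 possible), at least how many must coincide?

There are 12 possible values for zodiac sign. With 39 people and 12 categories, by pigeonhole: ceiling(39/12).

Final answer: 4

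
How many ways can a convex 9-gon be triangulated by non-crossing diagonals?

The structures are counted by the Catalan number C_n. Here n = 9 - 2 = 7.
Using C_0 = 1 and C_(k+1) = C_k x 2(2k+1)/(k+2), build up term by term: C_1=1, C_2=2, C_3=5, C_4=14, C_5=42, C_6=132, C_7=429.

Final answer: C_{7} = 429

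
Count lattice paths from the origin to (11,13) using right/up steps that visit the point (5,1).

Paths (0,0)->(5,1): C(6,1) = 6.
Paths (5,1)->(11,13): C(18,12) = 18564.
By multiplication principle: 6 x 18564.

Final answer: 111384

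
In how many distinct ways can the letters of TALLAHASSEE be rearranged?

Letters (A:3, E:2, H:1, L:2, S:2, T:1). Total letters: 11.
Permutations = 11!/(3! x 2! x 2! x 2!).

Final answer: 831600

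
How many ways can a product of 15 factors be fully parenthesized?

This is a standard Catalan-number count: the answer is C_n. Here n = 15 - 1 = 14.
C_n = C(2n,n)/(n+1), so C_{14} = C(28,14)/15 = 40116600/15.

Final answer: C_{14} = 2674440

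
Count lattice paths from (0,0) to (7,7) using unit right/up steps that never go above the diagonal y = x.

Total monotonic paths to (7,7): C(14,7) = 3432.
Paths that cross above y=x (reflection bijection): C(14,8) = 3003.
Valid Dyck paths: 3432 - 3003.
(Check: C(14,7) - C(14,8) = C(14,7)/8, the Catalan number C_{7}.)

Final answer: C_{7} = 429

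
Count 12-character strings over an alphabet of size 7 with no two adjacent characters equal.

First character: 7 choices. Each subsequent: 6 choices (must differ from the previous one).
Total: 7 x 6^11.

Final answer: 7 x 6^{11} = 2539579392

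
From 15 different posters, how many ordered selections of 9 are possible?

P(15,9) = 15!/(15-9)! = 15!/6!.

Final answer: P(15,9) = 1816214400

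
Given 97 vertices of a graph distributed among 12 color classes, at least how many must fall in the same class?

By pigeonhole with 97 objects and 12 categories: ceiling(97/12).

Final answer: 9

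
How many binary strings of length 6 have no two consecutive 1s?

Let a(n) count valid strings. If the last bit is 0 the prefix is any valid string of length n-1; if it is 1 the string must end in 01 with a valid prefix of length n-2. So a(n) = a(n-1) + a(n-2), a(1)=2, a(2)=3.
Computing successive values: a(1)=2, a(2)=3, a(3)=5, a(4)=8, a(5)=13, a(6)=21.

Final answer: 21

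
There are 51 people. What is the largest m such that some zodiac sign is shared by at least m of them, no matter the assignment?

There are 12 possible values for zodiac sign. With 51 people and 12 categories, by pigeonhole: ceiling(51/12).

Final answer: 5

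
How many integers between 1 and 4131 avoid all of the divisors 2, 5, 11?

|div by 2|=2065, |div by 5|=826, |div by 11|=375.
|div by 2&5|=413, |div by 2&11|=187, |div by 5&11|=75, |div by all|=37.
By inclusion-exclusion, divisible by at least one: 2065+826+375-413-187-75+37 = 2628.
Not divisible by any: 4131 - 2628.

Final answer: 1503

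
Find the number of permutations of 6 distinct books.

The number of ways to arrange 6 distinct objects is 6!.

Final answer: 6! = 720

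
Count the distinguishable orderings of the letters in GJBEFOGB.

Letters (B:2, E:1, F:1, G:2, J:1, O:1). Total letters: 8.
Permutations = 8!/(2! x 2!).

Final answer: 10080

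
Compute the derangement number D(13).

Derangements satisfy D(n) = (n-1)(D(n-1) + D(n-2)), starting from D(0)=1, D(1)=0.
Building up: D(2)=1, D(3)=2, D(4)=9, D(5)=44, D(6)=265, D(7)=1854, D(8)=14833, D(9)=133496, D(10)=1334961, D(11)=14684570, D(12)=176214841.
D(13) = 12 x (D(12) + D(11)) = 12 x (176214841 + 14684570).

Final answer: D(13) = 2290792932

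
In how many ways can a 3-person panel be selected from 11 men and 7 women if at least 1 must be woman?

Sum over valid woman counts:
C(7,1)C(11,2) = 385
C(7,2)C(11,1) = 231
C(7,3)C(11,0) = 35
Total: 385 + 231 + 35.

Final answer: 651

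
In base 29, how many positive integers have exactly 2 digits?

These are the integers in [29^1, 29^2), so the count is 29^2 - 29^1 = 28 x 29^1.

Final answer: 812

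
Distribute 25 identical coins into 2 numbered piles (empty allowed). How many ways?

Stars and bars: C(n+k-1, k-1) = C(26,1).

Final answer: C(26,1) = 26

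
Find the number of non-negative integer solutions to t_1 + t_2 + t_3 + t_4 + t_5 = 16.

Stars and bars with 16 stars and 4 bars:
C(16+5-1, 5-1) = C(20,4).

Final answer: C(20,4) = 4845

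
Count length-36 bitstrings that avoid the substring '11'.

Classify by the final bit: ...0 gives a(n-1) strings, ...01 gives a(n-2) strings. Thus a(n) = a(n-1) + a(n-2) with a(1)=2, a(2)=3.
Building up term by term: a(1)=2, a(2)=3, a(3)=5, a(4)=8, a(5)=13, a(6)=21, a(7)=34, a(8)=55, a(9)=89, a(10)=144, a(11)=233, a(12)=377, a(13)=610, a(14)=987, a(15)=1597, a(16)=2584, a(17)=4181, a(18)=6765, a(19)=10946, a(20)=17711, a(21)=28657, a(22)=46368, a(23)=75025, a(24)=121393, a(25)=196418, a(26)=317811, a(27)=514229, a(28)=832040, a(29)=1346269, a(30)=2178309, a(31)=3524578, a(32)=5702887, a(33)=9227465, a(34)=14930352, a(35)=24157817, a(36)=39088169.

Final answer: 39088169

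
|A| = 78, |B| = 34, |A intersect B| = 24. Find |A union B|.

|A union B| = |A| + |B| - |A intersect B| = 78 + 34 - 24.

Final answer: 88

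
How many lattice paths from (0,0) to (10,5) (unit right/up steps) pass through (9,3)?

Paths (0,0)->(9,3): C(12,3) = 220.
Paths (9,3)->(10,5): C(3,2) = 3.
By multiplication principle: 220 x 3.

Final answer: 660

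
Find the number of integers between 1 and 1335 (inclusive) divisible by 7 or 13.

Multiples of 7: 190. Multiples of 13: 102. Of both (lcm=91): 14.
By inclusion-exclusion: 190 + 102 - 14.

Final answer: 278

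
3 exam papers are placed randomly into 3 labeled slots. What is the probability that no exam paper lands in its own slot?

Use the recurrence D(n) = (n-1)(D(n-1) + D(n-2)) with D(0)=1, D(1)=0.
Building up: D(2)=1, D(3)=2.
Total arrangements: 3! = 6.
Probability = D(3)/3! = 1/3.

Final answer: D(3)/3! = 2/6 = 0.333333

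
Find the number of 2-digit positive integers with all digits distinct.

First digit: 9 (not 0). Second: 9 (not first). Third: 8, etc.
Total: 9 x 9.

Final answer: 81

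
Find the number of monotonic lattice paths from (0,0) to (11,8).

Each path has 11 right steps and 8 up steps in some order (19 steps total).
Choose which 8 of the 19 steps are up: C(19,8).

Final answer: C(19,8) = 75582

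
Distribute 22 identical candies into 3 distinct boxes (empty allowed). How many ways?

Stars and bars: C(n+k-1, k-1) = C(24,2).

Final answer: C(24,2) = 276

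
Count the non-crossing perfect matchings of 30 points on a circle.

This is a standard Catalan-number count: the answer is C_n. Here n = 30/2 = 15.
C_n = (2n)!/(n!(n+1)!), so C_{15} = 30!/(15! x 16!) = C(30,15)/16 = 155117520/16.

Final answer: C_{15} = 9694845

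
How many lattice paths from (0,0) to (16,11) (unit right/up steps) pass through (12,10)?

Paths (0,0)->(12,10): C(22,10) = 646646.
Paths (12,10)->(16,11): C(5,1) = 5.
By multiplication principle: 646646 x 5.

Final answer: 3233230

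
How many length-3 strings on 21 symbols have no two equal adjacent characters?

First character: 21 choices. Each subsequent: 20 choices (must differ from the previous one).
Total: 21 x 20^2.

Final answer: 21 x 20^{2} = 8400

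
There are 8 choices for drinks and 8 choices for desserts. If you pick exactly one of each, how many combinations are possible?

By the multiplication principle: 8 x 8.

Final answer: 64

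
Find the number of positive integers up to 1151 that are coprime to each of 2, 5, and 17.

|div by 2|=575, |div by 5|=230, |div by 17|=67.
|div by 2&5|=115, |div by 2&17|=33, |div by 5&17|=13, |div by all|=6.
By inclusion-exclusion, divisible by at least one: 575+230+67-115-33-13+6 = 717.
Not divisible by any: 1151 - 717.

Final answer: 434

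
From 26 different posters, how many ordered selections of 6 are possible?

P(26,6) = 26!/(26-6)! = 26!/20!.

Final answer: P(26,6) = 165765600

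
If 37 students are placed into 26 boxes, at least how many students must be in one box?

By the pigeonhole principle: ceiling(37/26).

Final answer: 2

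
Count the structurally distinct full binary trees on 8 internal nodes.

This is counted by the nth Catalan number C_n. Here n = 8.
C_n = (2n)!/(n!(n+1)!), so C_{8} = 16!/(8! x 9!) = C(16,8)/9 = 12870/9.

Final answer: C_{8} = 1430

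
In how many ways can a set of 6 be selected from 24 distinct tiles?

C(24,6) = 24!/(6! x (24-6)!).

Final answer: C(24,6) = 134596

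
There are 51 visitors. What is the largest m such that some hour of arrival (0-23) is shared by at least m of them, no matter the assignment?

There are 24 possible values for hour of arrival (0-23). With 51 visitors and 24 categories, by pigeonhole: ceiling(51/24).

Final answer: 3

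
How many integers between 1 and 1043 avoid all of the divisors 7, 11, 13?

|div by 7|=149, |div by 11|=94, |div by 13|=80.
|div by 7&11|=13, |div by 7&13|=11, |div by 11&13|=7, |div by all|=1.
By inclusion-exclusion, divisible by at least one: 149+94+80-13-11-7+1 = 293.
Not divisible by any: 1043 - 293.

Final answer: 750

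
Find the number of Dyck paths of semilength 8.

Total monotonic paths to (8,8): C(16,8) = 12870.
A path is bad iff it touches y = x + 1; reflecting its initial segment maps bad paths bijectively onto all paths to (7,9), of which there are C(16,9) = 11440.
Valid Dyck paths: 12870 - 11440.
(This is the Catalan number C_{8}.)

Final answer: C_{8} = 1430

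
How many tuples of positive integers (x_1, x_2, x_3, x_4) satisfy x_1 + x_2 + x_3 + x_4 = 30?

Substitute x'_i = x_i - 1 (so x'_i >= 0). Then sum x'_i = 30 - 4 = 26.
Stars and bars: C(26+4-1, 4-1) = C(29,3).

Final answer: C(29,3) = 3654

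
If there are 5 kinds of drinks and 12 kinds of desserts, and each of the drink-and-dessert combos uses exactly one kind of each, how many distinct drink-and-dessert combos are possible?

By the multiplication principle: 5 x 12.

Final answer: 60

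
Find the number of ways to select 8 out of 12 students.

C(12,8) = 12!/(8! x 4!).

Final answer: \binom{12}{8} = 495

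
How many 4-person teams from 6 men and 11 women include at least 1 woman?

Sum over valid woman counts:
C(11,1)C(6,3) = 220
C(11,2)C(6,2) = 825
C(11,3)C(6,1) = 990
C(11,4)C(6,0) = 330
Total: 220 + 825 + 990 + 330.

Final answer: 2365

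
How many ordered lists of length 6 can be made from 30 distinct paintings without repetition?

P(30,6) = 30!/(30-6)! = 30!/24!.

Final answer: P(30,6) = 427518000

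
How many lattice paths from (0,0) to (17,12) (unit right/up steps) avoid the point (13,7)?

Total paths to (17,12): C(29,12) = 51895935.
Paths through (13,7): C(20,7) x C(9,5) = 9767520.
Avoiding (13,7): 51895935 - 9767520.

Final answer: 42128415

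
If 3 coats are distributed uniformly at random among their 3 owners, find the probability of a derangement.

D(n) = (n-1)(D(n-1) + D(n-2)), D(0)=1, D(1)=0.
Building up: D(2)=1, D(3)=2.
Total arrangements: 3! = 6.
Probability = D(3)/3! = 1/3.

Final answer: D(3)/3! = 2/6 = 0.333333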